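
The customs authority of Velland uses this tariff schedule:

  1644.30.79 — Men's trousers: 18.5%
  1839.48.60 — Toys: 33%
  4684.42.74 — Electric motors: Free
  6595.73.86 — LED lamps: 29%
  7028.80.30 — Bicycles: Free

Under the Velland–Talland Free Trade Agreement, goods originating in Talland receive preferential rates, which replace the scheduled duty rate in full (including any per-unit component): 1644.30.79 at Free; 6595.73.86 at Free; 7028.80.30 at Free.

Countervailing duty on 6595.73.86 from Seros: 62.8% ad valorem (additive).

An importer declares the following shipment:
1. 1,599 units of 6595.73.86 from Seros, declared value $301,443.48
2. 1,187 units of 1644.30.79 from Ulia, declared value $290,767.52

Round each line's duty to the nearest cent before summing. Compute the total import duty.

Line 1 (6595.73.86, Seros, 1,599 units, $301,443.48):
Base rate for 6595.73.86 is 29%.
6595.73.86 has an FTA preferential rate, but origin Seros is not Talland; base rate stands.
Additional duty on 6595.73.86 from Seros: +62.8%. Applied ad valorem rate: 29% + 62.8% = 91.8%.
Duty = $301,443.48 × 91.8% = $276,725.11.
Line 2 (1644.30.79, Ulia, 1,187 units, $290,767.52):
Base rate for 1644.30.79 is 18.5%.
1644.30.79 has an FTA preferential rate, but origin Ulia is not Talland; base rate stands.
Duty = $290,767.52 × 18.5% = $53,791.99.
Total = $276,725.11 + $53,791.99 = $330,517.10.

$330,517.10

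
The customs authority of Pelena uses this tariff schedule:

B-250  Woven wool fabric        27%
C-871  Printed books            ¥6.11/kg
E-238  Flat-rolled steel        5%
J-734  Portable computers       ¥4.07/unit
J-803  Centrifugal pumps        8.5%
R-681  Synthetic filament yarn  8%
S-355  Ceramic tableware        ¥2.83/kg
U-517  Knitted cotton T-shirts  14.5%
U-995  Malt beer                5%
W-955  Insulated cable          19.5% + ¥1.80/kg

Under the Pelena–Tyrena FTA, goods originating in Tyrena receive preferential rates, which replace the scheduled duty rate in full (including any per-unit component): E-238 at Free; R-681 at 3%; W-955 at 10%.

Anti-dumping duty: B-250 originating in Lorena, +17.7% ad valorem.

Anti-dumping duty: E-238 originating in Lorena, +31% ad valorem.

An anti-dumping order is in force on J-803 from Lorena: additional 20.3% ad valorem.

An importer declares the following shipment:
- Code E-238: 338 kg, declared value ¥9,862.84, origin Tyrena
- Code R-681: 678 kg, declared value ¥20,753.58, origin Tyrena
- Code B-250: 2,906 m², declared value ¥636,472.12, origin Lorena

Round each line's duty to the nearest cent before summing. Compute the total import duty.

¥285,125.65

Line 1 (E-238, Tyrena, 338 kg, ¥9,862.84):
Base rate for E-238 is 5%.
Origin Tyrena qualifies under the Pelena–Tyrena agreement and E-238 is covered: preferential rate Free applies instead.
The additional-duty order on E-238 targets Lorena, not Tyrena; it does not apply.
Duty = ¥9,862.84 × 0% = ¥0.00.
Line 2 (R-681, Tyrena, 678 kg, ¥20,753.58):
Base rate for R-681 is 8%.
Origin Tyrena qualifies under the Pelena–Tyrena agreement and R-681 is covered: preferential rate 3% applies instead.
Duty = ¥20,753.58 × 3% = ¥622.61.
Line 3 (B-250, Lorena, 2,906 m², ¥636,472.12):
Base rate for B-250 is 27%.
Additional duty on B-250 from Lorena: +17.7%. Applied ad valorem rate: 27% + 17.7% = 44.7%.
Duty = ¥636,472.12 × 44.7% = ¥284,503.04.
Total = ¥0.00 + ¥622.61 + ¥284,503.04 = ¥285,125.65.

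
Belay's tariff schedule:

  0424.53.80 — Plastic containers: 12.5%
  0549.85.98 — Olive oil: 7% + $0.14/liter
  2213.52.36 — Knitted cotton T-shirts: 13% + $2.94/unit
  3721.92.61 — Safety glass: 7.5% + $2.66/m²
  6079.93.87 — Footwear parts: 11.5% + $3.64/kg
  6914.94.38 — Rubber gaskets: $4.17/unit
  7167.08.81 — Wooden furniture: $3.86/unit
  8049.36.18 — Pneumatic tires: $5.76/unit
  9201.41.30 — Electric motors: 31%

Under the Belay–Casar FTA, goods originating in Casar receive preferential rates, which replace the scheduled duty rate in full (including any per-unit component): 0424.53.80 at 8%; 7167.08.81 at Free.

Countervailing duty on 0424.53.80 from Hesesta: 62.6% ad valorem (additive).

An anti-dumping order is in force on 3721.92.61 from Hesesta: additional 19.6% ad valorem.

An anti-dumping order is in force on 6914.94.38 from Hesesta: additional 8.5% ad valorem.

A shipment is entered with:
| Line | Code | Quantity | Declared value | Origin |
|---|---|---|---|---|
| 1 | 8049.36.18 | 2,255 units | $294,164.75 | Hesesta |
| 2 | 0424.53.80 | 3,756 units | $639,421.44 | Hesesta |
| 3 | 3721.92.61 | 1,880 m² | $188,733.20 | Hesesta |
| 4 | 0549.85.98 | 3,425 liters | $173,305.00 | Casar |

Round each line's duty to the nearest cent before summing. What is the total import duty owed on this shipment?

Line 1 (8049.36.18, Hesesta, 2,255 units, $294,164.75):
Base rate for 8049.36.18 is $5.76/unit.
Duty = 2,255 × $5.76 = $12,988.80.
Line 2 (0424.53.80, Hesesta, 3,756 units, $639,421.44):
Base rate for 0424.53.80 is 12.5%.
0424.53.80 has an FTA preferential rate, but origin Hesesta is not Casar; base rate stands.
Additional duty on 0424.53.80 from Hesesta: +62.6%. Applied ad valorem rate: 12.5% + 62.6% = 75.1%.
Duty = $639,421.44 × 75.1% = $480,205.50.
Line 3 (3721.92.61, Hesesta, 1,880 m², $188,733.20):
Base rate for 3721.92.61 is 7.5% + $2.66/m².
Additional duty on 3721.92.61 from Hesesta: +19.6%. Applied ad valorem rate: 7.5% + 19.6% = 27.1%.
Duty = $188,733.20 × 27.1% + 1,880 × $2.66 = $56,147.50.
Line 4 (0549.85.98, Casar, 3,425 liters, $173,305.00):
Base rate for 0549.85.98 is 7% + $0.14/liter.
Origin Casar is the FTA partner but 0549.85.98 is not on the preference list; base rate stands.
Duty = $173,305.00 × 7% + 3,425 × $0.14 = $12,610.85.
Total = $12,988.80 + $480,205.50 + $56,147.50 + $12,610.85 = $561,952.65.

$561,952.65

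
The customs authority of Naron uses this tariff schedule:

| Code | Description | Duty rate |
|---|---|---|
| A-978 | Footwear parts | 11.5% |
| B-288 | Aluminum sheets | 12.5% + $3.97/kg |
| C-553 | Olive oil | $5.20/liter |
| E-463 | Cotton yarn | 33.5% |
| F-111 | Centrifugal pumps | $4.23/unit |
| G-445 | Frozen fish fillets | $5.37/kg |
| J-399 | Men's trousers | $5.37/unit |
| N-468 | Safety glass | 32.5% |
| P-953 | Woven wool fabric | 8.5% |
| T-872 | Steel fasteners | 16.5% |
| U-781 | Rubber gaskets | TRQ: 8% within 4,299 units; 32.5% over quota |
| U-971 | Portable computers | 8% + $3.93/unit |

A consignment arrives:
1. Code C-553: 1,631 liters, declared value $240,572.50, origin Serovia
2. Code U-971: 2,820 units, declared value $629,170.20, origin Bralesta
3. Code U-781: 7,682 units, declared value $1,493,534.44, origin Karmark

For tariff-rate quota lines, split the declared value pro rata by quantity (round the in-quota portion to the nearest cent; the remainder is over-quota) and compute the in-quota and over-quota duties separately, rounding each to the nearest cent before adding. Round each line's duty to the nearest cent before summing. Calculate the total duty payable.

$350,522.28

Line 1 (C-553, Serovia, 1,631 liters, $240,572.50):
Base rate for C-553 is $5.20/liter.
Duty = 1,631 × $5.20 = $8,481.20.
Line 2 (U-971, Bralesta, 2,820 units, $629,170.20):
Base rate for U-971 is 8% + $3.93/unit.
Duty = $629,170.20 × 8% + 2,820 × $3.93 = $61,416.22.
Line 3 (U-781, Karmark, 7,682 units, $1,493,534.44):
Code U-781 is under a tariff-rate quota (threshold 4,299 units). In-quota: 4,299 units at 8%; over-quota: 3,383 units at 32.5%.
Pro-rata value split: in-quota = $1,493,534.44 × 4,299/7,682 = $835,811.58; over-quota = $1,493,534.44 − $835,811.58 = $657,722.86.
In-quota duty = $835,811.58 × 8% = $66,864.93. Over-quota duty = $657,722.86 × 32.5% = $213,759.93.
Line duty = $66,864.93 + $213,759.93 = $280,624.86.
Total = $8,481.20 + $61,416.22 + $280,624.86 = $350,522.28.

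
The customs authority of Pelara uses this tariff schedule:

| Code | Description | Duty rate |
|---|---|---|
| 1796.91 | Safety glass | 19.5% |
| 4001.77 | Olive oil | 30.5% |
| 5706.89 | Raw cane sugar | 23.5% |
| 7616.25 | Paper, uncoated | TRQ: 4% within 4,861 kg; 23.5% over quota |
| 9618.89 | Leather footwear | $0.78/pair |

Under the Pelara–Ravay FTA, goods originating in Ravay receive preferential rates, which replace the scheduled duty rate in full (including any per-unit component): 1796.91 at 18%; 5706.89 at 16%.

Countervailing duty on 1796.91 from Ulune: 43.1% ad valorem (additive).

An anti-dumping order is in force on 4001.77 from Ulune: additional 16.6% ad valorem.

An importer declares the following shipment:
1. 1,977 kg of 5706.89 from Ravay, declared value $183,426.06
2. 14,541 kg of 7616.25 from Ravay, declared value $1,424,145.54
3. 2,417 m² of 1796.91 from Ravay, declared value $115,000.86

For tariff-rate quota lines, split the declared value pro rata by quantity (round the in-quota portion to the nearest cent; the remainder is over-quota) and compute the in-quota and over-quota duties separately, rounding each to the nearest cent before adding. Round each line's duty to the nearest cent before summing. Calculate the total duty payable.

$291,885.68

Line 1 (5706.89, Ravay, 1,977 kg, $183,426.06):
Base rate for 5706.89 is 23.5%.
Origin Ravay qualifies under the Pelara–Ravay agreement and 5706.89 is covered: preferential rate 16% applies instead.
Duty = $183,426.06 × 16% = $29,348.17.
Line 2 (7616.25, Ravay, 14,541 kg, $1,424,145.54):
Code 7616.25 is under a tariff-rate quota (threshold 4,861 kg). In-quota: 4,861 kg at 4%; over-quota: 9,680 kg at 23.5%.
Pro-rata value split: in-quota = $1,424,145.54 × 4,861/14,541 = $476,086.34; over-quota = $1,424,145.54 − $476,086.34 = $948,059.20.
In-quota duty = $476,086.34 × 4% = $19,043.45. Over-quota duty = $948,059.20 × 23.5% = $222,793.91.
Line duty = $19,043.45 + $222,793.91 = $241,837.36.
Line 3 (1796.91, Ravay, 2,417 m², $115,000.86):
Base rate for 1796.91 is 19.5%.
Origin Ravay qualifies under the Pelara–Ravay agreement and 1796.91 is covered: preferential rate 18% applies instead.
The additional-duty order on 1796.91 targets Ulune, not Ravay; it does not apply.
Duty = $115,000.86 × 18% = $20,700.15.
Total = $29,348.17 + $241,837.36 + $20,700.15 = $291,885.68.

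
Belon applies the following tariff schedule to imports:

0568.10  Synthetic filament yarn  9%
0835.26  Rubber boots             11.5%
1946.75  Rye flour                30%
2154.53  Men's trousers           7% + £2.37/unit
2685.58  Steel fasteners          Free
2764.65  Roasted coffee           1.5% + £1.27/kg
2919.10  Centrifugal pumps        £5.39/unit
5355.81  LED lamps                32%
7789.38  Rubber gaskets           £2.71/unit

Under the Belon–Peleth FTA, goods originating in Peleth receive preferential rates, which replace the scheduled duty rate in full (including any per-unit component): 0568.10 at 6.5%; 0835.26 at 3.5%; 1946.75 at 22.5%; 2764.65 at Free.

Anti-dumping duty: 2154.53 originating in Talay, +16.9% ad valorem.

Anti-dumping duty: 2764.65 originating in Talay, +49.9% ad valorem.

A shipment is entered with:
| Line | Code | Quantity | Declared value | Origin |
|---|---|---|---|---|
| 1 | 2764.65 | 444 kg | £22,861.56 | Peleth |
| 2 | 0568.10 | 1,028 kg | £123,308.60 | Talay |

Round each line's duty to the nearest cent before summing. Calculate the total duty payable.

£11,097.77

Line 1 (2764.65, Peleth, 444 kg, £22,861.56):
Base rate for 2764.65 is 1.5% + £1.27/kg.
Origin Peleth qualifies under the Belon–Peleth agreement and 2764.65 is covered: preferential rate Free applies instead.
The additional-duty order on 2764.65 targets Talay, not Peleth; it does not apply.
Duty = £22,861.56 × 0% = £0.00.
Line 2 (0568.10, Talay, 1,028 kg, £123,308.60):
Base rate for 0568.10 is 9%.
0568.10 has an FTA preferential rate, but origin Talay is not Peleth; base rate stands.
Duty = £123,308.60 × 9% = £11,097.77.
Total = £0.00 + £11,097.77 = £11,097.77.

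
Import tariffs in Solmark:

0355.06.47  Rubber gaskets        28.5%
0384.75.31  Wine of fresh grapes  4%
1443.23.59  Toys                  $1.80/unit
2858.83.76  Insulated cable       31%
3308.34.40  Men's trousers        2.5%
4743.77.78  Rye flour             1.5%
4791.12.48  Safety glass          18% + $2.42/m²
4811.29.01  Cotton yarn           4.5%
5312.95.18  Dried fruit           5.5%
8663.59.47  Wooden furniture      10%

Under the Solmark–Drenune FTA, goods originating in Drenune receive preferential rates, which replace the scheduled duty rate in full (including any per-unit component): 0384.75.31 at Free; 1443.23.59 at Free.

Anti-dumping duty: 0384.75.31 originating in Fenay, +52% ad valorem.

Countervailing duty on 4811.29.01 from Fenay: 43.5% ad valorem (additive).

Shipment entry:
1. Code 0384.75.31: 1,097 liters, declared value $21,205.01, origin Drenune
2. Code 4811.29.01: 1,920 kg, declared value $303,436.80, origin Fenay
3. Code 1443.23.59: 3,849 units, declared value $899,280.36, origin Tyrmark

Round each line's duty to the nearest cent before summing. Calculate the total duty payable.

$152,577.86

Line 1 (0384.75.31, Drenune, 1,097 liters, $21,205.01):
Base rate for 0384.75.31 is 4%.
Origin Drenune qualifies under the Solmark–Drenune agreement and 0384.75.31 is covered: preferential rate Free applies instead.
The additional-duty order on 0384.75.31 targets Fenay, not Drenune; it does not apply.
Duty = $21,205.01 × 0% = $0.00.
Line 2 (4811.29.01, Fenay, 1,920 kg, $303,436.80):
Base rate for 4811.29.01 is 4.5%.
Additional duty on 4811.29.01 from Fenay: +43.5%. Applied ad valorem rate: 4.5% + 43.5% = 48%.
Duty = $303,436.80 × 48% = $145,649.66.
Line 3 (1443.23.59, Tyrmark, 3,849 units, $899,280.36):
Base rate for 1443.23.59 is $1.80/unit.
1443.23.59 has an FTA preferential rate, but origin Tyrmark is not Drenune; base rate stands.
Duty = 3,849 × $1.80 = $6,928.20.
Total = $0.00 + $145,649.66 + $6,928.20 = $152,577.86.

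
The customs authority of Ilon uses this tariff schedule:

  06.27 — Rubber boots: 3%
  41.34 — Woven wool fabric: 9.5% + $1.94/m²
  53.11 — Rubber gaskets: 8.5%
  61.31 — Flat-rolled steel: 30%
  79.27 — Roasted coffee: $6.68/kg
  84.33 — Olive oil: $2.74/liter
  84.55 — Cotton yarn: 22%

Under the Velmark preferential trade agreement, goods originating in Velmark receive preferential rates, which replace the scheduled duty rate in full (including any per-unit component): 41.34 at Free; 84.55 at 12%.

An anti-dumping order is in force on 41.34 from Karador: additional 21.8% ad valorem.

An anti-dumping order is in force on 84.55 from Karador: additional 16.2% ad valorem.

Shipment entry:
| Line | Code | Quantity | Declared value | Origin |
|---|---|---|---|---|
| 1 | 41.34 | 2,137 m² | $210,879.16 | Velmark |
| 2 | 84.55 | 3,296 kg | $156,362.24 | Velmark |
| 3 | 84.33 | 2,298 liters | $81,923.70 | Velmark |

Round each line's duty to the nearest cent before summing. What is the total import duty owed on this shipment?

Line 1 (41.34, Velmark, 2,137 m², $210,879.16):
Base rate for 41.34 is 9.5% + $1.94/m².
Origin Velmark qualifies under the Ilon–Velmark agreement and 41.34 is covered: preferential rate Free applies instead.
The additional-duty order on 41.34 targets Karador, not Velmark; it does not apply.
Duty = $210,879.16 × 0% = $0.00.
Line 2 (84.55, Velmark, 3,296 kg, $156,362.24):
Base rate for 84.55 is 22%.
Origin Velmark qualifies under the Ilon–Velmark agreement and 84.55 is covered: preferential rate 12% applies instead.
The additional-duty order on 84.55 targets Karador, not Velmark; it does not apply.
Duty = $156,362.24 × 12% = $18,763.47.
Line 3 (84.33, Velmark, 2,298 liters, $81,923.70):
Base rate for 84.33 is $2.74/liter.
Origin Velmark is the FTA partner but 84.33 is not on the preference list; base rate stands.
Duty = 2,298 × $2.74 = $6,296.52.
Total = $0.00 + $18,763.47 + $6,296.52 = $25,059.99.

$25,059.99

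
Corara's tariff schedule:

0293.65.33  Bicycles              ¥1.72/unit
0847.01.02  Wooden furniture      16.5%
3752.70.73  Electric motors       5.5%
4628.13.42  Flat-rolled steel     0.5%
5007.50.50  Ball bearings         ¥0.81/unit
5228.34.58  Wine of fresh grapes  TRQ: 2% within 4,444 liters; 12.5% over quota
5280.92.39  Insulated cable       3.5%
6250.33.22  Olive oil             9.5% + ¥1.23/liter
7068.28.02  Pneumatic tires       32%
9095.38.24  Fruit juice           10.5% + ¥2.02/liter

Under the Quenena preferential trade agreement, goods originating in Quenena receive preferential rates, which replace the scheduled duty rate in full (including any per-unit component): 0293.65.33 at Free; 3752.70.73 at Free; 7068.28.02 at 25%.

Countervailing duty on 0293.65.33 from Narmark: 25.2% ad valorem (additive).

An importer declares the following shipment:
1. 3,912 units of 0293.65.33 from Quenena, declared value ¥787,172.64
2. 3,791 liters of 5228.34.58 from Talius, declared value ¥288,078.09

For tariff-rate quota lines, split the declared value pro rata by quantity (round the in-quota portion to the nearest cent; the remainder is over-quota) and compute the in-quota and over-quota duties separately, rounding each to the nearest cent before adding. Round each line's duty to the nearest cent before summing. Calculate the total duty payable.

Line 1 (0293.65.33, Quenena, 3,912 units, ¥787,172.64):
Base rate for 0293.65.33 is ¥1.72/unit.
Origin Quenena qualifies under the Corara–Quenena agreement and 0293.65.33 is covered: preferential rate Free applies instead.
The additional-duty order on 0293.65.33 targets Narmark, not Quenena; it does not apply.
Duty = ¥787,172.64 × 0% = ¥0.00.
Line 2 (5228.34.58, Talius, 3,791 liters, ¥288,078.09):
Code 5228.34.58 is under a tariff-rate quota (threshold 4,444 liters). Quantity 3,791 liters is within the quota, so the in-quota rate 2% applies to the full value.
Duty = ¥288,078.09 × 2% = ¥5,761.56.
Total = ¥0.00 + ¥5,761.56 = ¥5,761.56.

¥5,761.56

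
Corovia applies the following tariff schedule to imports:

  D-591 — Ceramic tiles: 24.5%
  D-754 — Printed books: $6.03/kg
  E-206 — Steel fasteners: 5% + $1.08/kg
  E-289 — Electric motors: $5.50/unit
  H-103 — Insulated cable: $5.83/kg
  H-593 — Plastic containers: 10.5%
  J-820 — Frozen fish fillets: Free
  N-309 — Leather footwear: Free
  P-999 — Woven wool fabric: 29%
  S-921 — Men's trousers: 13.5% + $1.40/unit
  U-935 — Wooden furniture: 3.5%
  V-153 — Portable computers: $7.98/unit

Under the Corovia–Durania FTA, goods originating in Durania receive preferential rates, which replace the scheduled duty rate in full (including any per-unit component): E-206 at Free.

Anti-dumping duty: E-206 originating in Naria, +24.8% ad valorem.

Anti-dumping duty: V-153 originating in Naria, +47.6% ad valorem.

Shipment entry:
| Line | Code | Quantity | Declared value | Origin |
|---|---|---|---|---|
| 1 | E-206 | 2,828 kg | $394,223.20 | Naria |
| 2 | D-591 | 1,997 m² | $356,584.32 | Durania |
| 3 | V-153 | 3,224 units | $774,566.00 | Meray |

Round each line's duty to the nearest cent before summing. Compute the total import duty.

$233,623.43

Line 1 (E-206, Naria, 2,828 kg, $394,223.20):
Base rate for E-206 is 5% + $1.08/kg.
E-206 has an FTA preferential rate, but origin Naria is not Durania; base rate stands.
Additional duty on E-206 from Naria: +24.8%. Applied ad valorem rate: 5% + 24.8% = 29.8%.
Duty = $394,223.20 × 29.8% + 2,828 × $1.08 = $120,532.75.
Line 2 (D-591, Durania, 1,997 m², $356,584.32):
Base rate for D-591 is 24.5%.
Origin Durania is the FTA partner but D-591 is not on the preference list; base rate stands.
Duty = $356,584.32 × 24.5% = $87,363.16.
Line 3 (V-153, Meray, 3,224 units, $774,566.00):
Base rate for V-153 is $7.98/unit.
The additional-duty order on V-153 targets Naria, not Meray; it does not apply.
Duty = 3,224 × $7.98 = $25,727.52.
Total = $120,532.75 + $87,363.16 + $25,727.52 = $233,623.43.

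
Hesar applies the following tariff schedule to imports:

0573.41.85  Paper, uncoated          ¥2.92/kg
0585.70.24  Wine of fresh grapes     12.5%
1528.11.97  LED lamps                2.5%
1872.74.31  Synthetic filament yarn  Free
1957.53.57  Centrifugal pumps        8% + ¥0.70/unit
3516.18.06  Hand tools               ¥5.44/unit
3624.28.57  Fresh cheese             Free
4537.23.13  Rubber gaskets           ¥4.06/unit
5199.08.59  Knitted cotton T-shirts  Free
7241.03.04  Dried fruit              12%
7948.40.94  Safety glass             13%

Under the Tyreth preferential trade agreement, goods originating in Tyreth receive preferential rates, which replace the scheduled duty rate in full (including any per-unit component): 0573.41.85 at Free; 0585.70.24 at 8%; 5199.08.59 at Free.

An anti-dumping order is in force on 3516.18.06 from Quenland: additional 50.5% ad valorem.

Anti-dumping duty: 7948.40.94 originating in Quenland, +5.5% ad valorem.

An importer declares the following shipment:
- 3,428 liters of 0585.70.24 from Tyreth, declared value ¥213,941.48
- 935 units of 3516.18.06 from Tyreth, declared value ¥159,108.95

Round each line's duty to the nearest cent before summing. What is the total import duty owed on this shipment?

Line 1 (0585.70.24, Tyreth, 3,428 liters, ¥213,941.48):
Base rate for 0585.70.24 is 12.5%.
Origin Tyreth qualifies under the Hesar–Tyreth agreement and 0585.70.24 is covered: preferential rate 8% applies instead.
Duty = ¥213,941.48 × 8% = ¥17,115.32.
Line 2 (3516.18.06, Tyreth, 935 units, ¥159,108.95):
Base rate for 3516.18.06 is ¥5.44/unit.
Origin Tyreth is the FTA partner but 3516.18.06 is not on the preference list; base rate stands.
The additional-duty order on 3516.18.06 targets Quenland, not Tyreth; it does not apply.
Duty = 935 × ¥5.44 = ¥5,086.40.
Total = ¥17,115.32 + ¥5,086.40 = ¥22,201.72.

¥22,201.72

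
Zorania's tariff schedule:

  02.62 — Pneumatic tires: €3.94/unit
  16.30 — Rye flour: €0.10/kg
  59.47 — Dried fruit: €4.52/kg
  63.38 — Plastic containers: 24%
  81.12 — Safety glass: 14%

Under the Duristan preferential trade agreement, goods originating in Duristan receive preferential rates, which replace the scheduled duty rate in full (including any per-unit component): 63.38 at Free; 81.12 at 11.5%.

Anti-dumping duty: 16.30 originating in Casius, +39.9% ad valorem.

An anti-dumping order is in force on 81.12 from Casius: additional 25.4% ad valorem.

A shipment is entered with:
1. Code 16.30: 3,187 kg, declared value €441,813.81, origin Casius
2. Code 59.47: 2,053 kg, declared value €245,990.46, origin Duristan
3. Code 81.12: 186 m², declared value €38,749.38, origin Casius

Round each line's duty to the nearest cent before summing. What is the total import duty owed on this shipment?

€201,149.23

Line 1 (16.30, Casius, 3,187 kg, €441,813.81):
Base rate for 16.30 is €0.10/kg.
Additional duty on 16.30 from Casius: +39.9% ad valorem. Applied ad valorem rate = 39.9%.
Duty = €441,813.81 × 39.9% + 3,187 × €0.10 = €176,602.41.
Line 2 (59.47, Duristan, 2,053 kg, €245,990.46):
Base rate for 59.47 is €4.52/kg.
Origin Duristan is the FTA partner but 59.47 is not on the preference list; base rate stands.
Duty = 2,053 × €4.52 = €9,279.56.
Line 3 (81.12, Casius, 186 m², €38,749.38):
Base rate for 81.12 is 14%.
81.12 has an FTA preferential rate, but origin Casius is not Duristan; base rate stands.
Additional duty on 81.12 from Casius: +25.4%. Applied ad valorem rate: 14% + 25.4% = 39.4%.
Duty = €38,749.38 × 39.4% = €15,267.26.
Total = €176,602.41 + €9,279.56 + €15,267.26 = €201,149.23.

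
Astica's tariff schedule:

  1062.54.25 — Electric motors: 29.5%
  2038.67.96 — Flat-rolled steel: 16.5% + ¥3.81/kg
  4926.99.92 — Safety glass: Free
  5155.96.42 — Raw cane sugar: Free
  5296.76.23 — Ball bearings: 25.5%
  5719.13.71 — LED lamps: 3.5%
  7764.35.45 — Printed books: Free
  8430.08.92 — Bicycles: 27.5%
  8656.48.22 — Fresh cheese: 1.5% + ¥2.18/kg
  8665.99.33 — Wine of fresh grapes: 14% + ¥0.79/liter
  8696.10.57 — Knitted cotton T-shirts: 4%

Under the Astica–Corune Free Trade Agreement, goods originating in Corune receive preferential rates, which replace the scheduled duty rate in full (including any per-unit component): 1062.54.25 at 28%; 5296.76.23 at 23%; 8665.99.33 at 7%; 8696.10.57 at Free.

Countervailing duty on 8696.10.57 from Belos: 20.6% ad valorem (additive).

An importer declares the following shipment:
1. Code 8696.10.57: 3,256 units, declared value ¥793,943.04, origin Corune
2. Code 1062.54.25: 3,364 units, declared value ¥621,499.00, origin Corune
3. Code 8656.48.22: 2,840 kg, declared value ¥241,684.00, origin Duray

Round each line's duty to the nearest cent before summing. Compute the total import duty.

¥183,836.18

Line 1 (8696.10.57, Corune, 3,256 units, ¥793,943.04):
Base rate for 8696.10.57 is 4%.
Origin Corune qualifies under the Astica–Corune agreement and 8696.10.57 is covered: preferential rate Free applies instead.
The additional-duty order on 8696.10.57 targets Belos, not Corune; it does not apply.
Duty = ¥793,943.04 × 0% = ¥0.00.
Line 2 (1062.54.25, Corune, 3,364 units, ¥621,499.00):
Base rate for 1062.54.25 is 29.5%.
Origin Corune qualifies under the Astica–Corune agreement and 1062.54.25 is covered: preferential rate 28% applies instead.
Duty = ¥621,499.00 × 28% = ¥174,019.72.
Line 3 (8656.48.22, Duray, 2,840 kg, ¥241,684.00):
Base rate for 8656.48.22 is 1.5% + ¥2.18/kg.
Duty = ¥241,684.00 × 1.5% + 2,840 × ¥2.18 = ¥9,816.46.
Total = ¥0.00 + ¥174,019.72 + ¥9,816.46 = ¥183,836.18.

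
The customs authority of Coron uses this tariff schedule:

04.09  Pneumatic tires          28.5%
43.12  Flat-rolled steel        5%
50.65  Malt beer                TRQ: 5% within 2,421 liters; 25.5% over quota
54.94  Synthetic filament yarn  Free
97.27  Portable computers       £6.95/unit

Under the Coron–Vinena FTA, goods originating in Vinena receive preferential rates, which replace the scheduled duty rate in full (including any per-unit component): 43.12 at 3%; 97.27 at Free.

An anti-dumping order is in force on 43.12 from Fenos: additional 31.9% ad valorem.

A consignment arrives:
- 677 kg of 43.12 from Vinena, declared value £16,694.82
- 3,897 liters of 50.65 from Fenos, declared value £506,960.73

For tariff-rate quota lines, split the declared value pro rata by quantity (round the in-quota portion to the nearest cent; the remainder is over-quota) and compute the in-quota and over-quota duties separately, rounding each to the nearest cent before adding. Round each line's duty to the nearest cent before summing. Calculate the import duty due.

Line 1 (43.12, Vinena, 677 kg, £16,694.82):
Base rate for 43.12 is 5%.
Origin Vinena qualifies under the Coron–Vinena agreement and 43.12 is covered: preferential rate 3% applies instead.
The additional-duty order on 43.12 targets Fenos, not Vinena; it does not apply.
Duty = £16,694.82 × 3% = £500.84.
Line 2 (50.65, Fenos, 3,897 liters, £506,960.73):
Code 50.65 is under a tariff-rate quota (threshold 2,421 liters). In-quota: 2,421 liters at 5%; over-quota: 1,476 liters at 25.5%.
Pro-rata value split: in-quota = £506,960.73 × 2,421/3,897 = £314,947.89; over-quota = £506,960.73 − £314,947.89 = £192,012.84.
In-quota duty = £314,947.89 × 5% = £15,747.39. Over-quota duty = £192,012.84 × 25.5% = £48,963.27.
Line duty = £15,747.39 + £48,963.27 = £64,710.66.
Total = £500.84 + £64,710.66 = £65,211.50.

£65,211.50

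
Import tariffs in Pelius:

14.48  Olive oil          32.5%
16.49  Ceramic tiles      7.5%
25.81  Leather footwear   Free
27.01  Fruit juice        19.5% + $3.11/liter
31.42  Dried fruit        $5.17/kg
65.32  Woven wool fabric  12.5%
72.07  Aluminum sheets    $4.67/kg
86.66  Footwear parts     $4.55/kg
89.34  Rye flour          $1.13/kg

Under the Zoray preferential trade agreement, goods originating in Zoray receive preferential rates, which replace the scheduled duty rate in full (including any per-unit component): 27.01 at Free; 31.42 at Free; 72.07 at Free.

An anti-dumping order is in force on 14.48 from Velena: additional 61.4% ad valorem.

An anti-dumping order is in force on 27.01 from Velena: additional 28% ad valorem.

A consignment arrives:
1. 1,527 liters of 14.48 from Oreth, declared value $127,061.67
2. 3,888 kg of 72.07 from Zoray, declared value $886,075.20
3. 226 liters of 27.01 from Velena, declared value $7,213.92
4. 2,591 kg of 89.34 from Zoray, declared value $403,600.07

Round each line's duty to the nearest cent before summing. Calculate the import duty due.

Line 1 (14.48, Oreth, 1,527 liters, $127,061.67):
Base rate for 14.48 is 32.5%.
The additional-duty order on 14.48 targets Velena, not Oreth; it does not apply.
Duty = $127,061.67 × 32.5% = $41,295.04.
Line 2 (72.07, Zoray, 3,888 kg, $886,075.20):
Base rate for 72.07 is $4.67/kg.
Origin Zoray qualifies under the Pelius–Zoray agreement and 72.07 is covered: preferential rate Free applies instead.
Duty = $886,075.20 × 0% = $0.00.
Line 3 (27.01, Velena, 226 liters, $7,213.92):
Base rate for 27.01 is 19.5% + $3.11/liter.
27.01 has an FTA preferential rate, but origin Velena is not Zoray; base rate stands.
Additional duty on 27.01 from Velena: +28%. Applied ad valorem rate: 19.5% + 28% = 47.5%.
Duty = $7,213.92 × 47.5% + 226 × $3.11 = $4,129.47.
Line 4 (89.34, Zoray, 2,591 kg, $403,600.07):
Base rate for 89.34 is $1.13/kg.
Origin Zoray is the FTA partner but 89.34 is not on the preference list; base rate stands.
Duty = 2,591 × $1.13 = $2,927.83.
Total = $41,295.04 + $0.00 + $4,129.47 + $2,927.83 = $48,352.34.

$48,352.34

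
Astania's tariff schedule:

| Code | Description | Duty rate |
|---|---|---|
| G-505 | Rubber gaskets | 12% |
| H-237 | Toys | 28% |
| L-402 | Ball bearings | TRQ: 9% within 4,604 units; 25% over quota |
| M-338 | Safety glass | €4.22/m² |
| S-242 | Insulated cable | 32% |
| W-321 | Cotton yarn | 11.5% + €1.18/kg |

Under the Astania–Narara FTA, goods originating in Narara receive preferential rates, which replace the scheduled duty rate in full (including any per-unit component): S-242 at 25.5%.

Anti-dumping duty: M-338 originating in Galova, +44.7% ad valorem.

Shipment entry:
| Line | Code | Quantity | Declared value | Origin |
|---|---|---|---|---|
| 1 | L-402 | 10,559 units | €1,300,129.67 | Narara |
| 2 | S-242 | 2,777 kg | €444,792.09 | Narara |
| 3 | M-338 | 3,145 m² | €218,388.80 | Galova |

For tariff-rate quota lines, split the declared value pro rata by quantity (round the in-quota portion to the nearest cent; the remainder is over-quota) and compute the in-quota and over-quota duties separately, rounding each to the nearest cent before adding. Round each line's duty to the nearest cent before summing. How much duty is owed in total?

€458,643.61

Line 1 (L-402, Narara, 10,559 units, €1,300,129.67):
Code L-402 is under a tariff-rate quota (threshold 4,604 units). In-quota: 4,604 units at 9%; over-quota: 5,955 units at 25%.
Pro-rata value split: in-quota = €1,300,129.67 × 4,604/10,559 = €566,890.52; over-quota = €1,300,129.67 − €566,890.52 = €733,239.15.
In-quota duty = €566,890.52 × 9% = €51,020.15. Over-quota duty = €733,239.15 × 25% = €183,309.79.
Line duty = €51,020.15 + €183,309.79 = €234,329.94.
Line 2 (S-242, Narara, 2,777 kg, €444,792.09):
Base rate for S-242 is 32%.
Origin Narara qualifies under the Astania–Narara agreement and S-242 is covered: preferential rate 25.5% applies instead.
Duty = €444,792.09 × 25.5% = €113,421.98.
Line 3 (M-338, Galova, 3,145 m², €218,388.80):
Base rate for M-338 is €4.22/m².
Additional duty on M-338 from Galova: +44.7% ad valorem. Applied ad valorem rate = 44.7%.
Duty = €218,388.80 × 44.7% + 3,145 × €4.22 = €110,891.69.
Total = €234,329.94 + €113,421.98 + €110,891.69 = €458,643.61.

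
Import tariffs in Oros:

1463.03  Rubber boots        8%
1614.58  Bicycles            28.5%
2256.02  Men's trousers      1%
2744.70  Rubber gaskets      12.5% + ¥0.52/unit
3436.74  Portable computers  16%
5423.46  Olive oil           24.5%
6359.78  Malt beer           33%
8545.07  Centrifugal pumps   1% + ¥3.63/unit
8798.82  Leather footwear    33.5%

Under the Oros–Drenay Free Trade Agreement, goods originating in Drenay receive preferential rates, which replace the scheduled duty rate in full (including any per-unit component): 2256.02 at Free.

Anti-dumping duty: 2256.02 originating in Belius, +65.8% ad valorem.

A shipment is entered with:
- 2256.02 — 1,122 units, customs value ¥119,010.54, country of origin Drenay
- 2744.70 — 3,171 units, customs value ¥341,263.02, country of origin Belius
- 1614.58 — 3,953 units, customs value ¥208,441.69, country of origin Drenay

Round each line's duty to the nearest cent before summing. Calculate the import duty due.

¥103,712.68

Line 1 (2256.02, Drenay, 1,122 units, ¥119,010.54):
Base rate for 2256.02 is 1%.
Origin Drenay qualifies under the Oros–Drenay agreement and 2256.02 is covered: preferential rate Free applies instead.
The additional-duty order on 2256.02 targets Belius, not Drenay; it does not apply.
Duty = ¥119,010.54 × 0% = ¥0.00.
Line 2 (2744.70, Belius, 3,171 units, ¥341,263.02):
Base rate for 2744.70 is 12.5% + ¥0.52/unit.
Duty = ¥341,263.02 × 12.5% + 3,171 × ¥0.52 = ¥44,306.80.
Line 3 (1614.58, Drenay, 3,953 units, ¥208,441.69):
Base rate for 1614.58 is 28.5%.
Origin Drenay is the FTA partner but 1614.58 is not on the preference list; base rate stands.
Duty = ¥208,441.69 × 28.5% = ¥59,405.88.
Total = ¥0.00 + ¥44,306.80 + ¥59,405.88 = ¥103,712.68.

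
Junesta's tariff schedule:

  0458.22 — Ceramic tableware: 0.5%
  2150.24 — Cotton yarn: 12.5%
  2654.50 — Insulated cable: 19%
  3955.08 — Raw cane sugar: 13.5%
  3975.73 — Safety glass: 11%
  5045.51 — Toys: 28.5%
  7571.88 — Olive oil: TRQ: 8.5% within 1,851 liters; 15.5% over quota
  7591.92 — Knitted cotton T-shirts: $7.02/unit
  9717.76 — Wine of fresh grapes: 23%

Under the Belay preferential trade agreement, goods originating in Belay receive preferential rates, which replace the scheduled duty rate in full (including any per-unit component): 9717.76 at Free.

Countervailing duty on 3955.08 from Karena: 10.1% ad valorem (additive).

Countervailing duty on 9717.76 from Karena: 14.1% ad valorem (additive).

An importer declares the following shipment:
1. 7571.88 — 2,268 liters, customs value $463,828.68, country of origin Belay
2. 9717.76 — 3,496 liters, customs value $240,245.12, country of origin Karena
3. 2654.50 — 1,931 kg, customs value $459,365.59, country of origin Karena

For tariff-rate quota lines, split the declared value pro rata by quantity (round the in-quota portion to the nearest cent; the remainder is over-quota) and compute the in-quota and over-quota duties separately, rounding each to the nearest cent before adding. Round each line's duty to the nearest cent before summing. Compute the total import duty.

$221,805.48

Line 1 (7571.88, Belay, 2,268 liters, $463,828.68):
Code 7571.88 is under a tariff-rate quota (threshold 1,851 liters). In-quota: 1,851 liters at 8.5%; over-quota: 417 liters at 15.5%.
Pro-rata value split: in-quota = $463,828.68 × 1,851/2,268 = $378,548.01; over-quota = $463,828.68 − $378,548.01 = $85,280.67.
In-quota duty = $378,548.01 × 8.5% = $32,176.58. Over-quota duty = $85,280.67 × 15.5% = $13,218.50.
Line duty = $32,176.58 + $13,218.50 = $45,395.08.
Line 2 (9717.76, Karena, 3,496 liters, $240,245.12):
Base rate for 9717.76 is 23%.
9717.76 has an FTA preferential rate, but origin Karena is not Belay; base rate stands.
Additional duty on 9717.76 from Karena: +14.1%. Applied ad valorem rate: 23% + 14.1% = 37.1%.
Duty = $240,245.12 × 37.1% = $89,130.94.
Line 3 (2654.50, Karena, 1,931 kg, $459,365.59):
Base rate for 2654.50 is 19%.
Duty = $459,365.59 × 19% = $87,279.46.
Total = $45,395.08 + $89,130.94 + $87,279.46 = $221,805.48.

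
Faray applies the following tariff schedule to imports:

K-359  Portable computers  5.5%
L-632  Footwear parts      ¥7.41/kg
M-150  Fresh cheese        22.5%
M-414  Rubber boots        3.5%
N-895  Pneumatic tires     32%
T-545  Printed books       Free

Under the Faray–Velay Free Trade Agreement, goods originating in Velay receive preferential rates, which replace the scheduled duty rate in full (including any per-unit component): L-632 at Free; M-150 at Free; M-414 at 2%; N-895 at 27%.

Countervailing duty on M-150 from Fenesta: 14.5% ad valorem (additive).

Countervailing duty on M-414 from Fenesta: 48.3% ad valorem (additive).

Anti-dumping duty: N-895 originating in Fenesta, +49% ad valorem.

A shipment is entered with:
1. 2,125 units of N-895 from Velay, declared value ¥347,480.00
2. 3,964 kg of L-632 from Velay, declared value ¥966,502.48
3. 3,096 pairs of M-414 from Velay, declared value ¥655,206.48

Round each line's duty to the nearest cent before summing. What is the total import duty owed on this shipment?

Line 1 (N-895, Velay, 2,125 units, ¥347,480.00):
Base rate for N-895 is 32%.
Origin Velay qualifies under the Faray–Velay agreement and N-895 is covered: preferential rate 27% applies instead.
The additional-duty order on N-895 targets Fenesta, not Velay; it does not apply.
Duty = ¥347,480.00 × 27% = ¥93,819.60.
Line 2 (L-632, Velay, 3,964 kg, ¥966,502.48):
Base rate for L-632 is ¥7.41/kg.
Origin Velay qualifies under the Faray–Velay agreement and L-632 is covered: preferential rate Free applies instead.
Duty = ¥966,502.48 × 0% = ¥0.00.
Line 3 (M-414, Velay, 3,096 pairs, ¥655,206.48):
Base rate for M-414 is 3.5%.
Origin Velay qualifies under the Faray–Velay agreement and M-414 is covered: preferential rate 2% applies instead.
The additional-duty order on M-414 targets Fenesta, not Velay; it does not apply.
Duty = ¥655,206.48 × 2% = ¥13,104.13.
Total = ¥93,819.60 + ¥0.00 + ¥13,104.13 = ¥106,923.73.

¥106,923.73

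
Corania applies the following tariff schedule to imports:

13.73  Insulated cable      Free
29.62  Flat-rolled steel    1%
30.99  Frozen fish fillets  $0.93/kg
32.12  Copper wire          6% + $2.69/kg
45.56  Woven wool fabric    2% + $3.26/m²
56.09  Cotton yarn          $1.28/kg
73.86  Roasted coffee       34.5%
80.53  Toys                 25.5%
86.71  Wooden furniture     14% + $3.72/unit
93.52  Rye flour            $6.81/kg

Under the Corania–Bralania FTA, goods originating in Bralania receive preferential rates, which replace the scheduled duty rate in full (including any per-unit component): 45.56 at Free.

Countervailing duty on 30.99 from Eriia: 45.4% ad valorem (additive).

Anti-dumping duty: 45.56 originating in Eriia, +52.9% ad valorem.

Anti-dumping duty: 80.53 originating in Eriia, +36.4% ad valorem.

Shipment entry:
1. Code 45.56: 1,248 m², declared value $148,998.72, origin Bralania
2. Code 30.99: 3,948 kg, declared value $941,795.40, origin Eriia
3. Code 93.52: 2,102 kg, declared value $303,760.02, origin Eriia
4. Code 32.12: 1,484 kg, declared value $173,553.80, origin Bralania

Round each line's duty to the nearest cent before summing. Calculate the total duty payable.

Line 1 (45.56, Bralania, 1,248 m², $148,998.72):
Base rate for 45.56 is 2% + $3.26/m².
Origin Bralania qualifies under the Corania–Bralania agreement and 45.56 is covered: preferential rate Free applies instead.
The additional-duty order on 45.56 targets Eriia, not Bralania; it does not apply.
Duty = $148,998.72 × 0% = $0.00.
Line 2 (30.99, Eriia, 3,948 kg, $941,795.40):
Base rate for 30.99 is $0.93/kg.
Additional duty on 30.99 from Eriia: +45.4% ad valorem. Applied ad valorem rate = 45.4%.
Duty = $941,795.40 × 45.4% + 3,948 × $0.93 = $431,246.75.
Line 3 (93.52, Eriia, 2,102 kg, $303,760.02):
Base rate for 93.52 is $6.81/kg.
Duty = 2,102 × $6.81 = $14,314.62.
Line 4 (32.12, Bralania, 1,484 kg, $173,553.80):
Base rate for 32.12 is 6% + $2.69/kg.
Origin Bralania is the FTA partner but 32.12 is not on the preference list; base rate stands.
Duty = $173,553.80 × 6% + 1,484 × $2.69 = $14,405.19.
Total = $0.00 + $431,246.75 + $14,314.62 + $14,405.19 = $459,966.56.

$459,966.56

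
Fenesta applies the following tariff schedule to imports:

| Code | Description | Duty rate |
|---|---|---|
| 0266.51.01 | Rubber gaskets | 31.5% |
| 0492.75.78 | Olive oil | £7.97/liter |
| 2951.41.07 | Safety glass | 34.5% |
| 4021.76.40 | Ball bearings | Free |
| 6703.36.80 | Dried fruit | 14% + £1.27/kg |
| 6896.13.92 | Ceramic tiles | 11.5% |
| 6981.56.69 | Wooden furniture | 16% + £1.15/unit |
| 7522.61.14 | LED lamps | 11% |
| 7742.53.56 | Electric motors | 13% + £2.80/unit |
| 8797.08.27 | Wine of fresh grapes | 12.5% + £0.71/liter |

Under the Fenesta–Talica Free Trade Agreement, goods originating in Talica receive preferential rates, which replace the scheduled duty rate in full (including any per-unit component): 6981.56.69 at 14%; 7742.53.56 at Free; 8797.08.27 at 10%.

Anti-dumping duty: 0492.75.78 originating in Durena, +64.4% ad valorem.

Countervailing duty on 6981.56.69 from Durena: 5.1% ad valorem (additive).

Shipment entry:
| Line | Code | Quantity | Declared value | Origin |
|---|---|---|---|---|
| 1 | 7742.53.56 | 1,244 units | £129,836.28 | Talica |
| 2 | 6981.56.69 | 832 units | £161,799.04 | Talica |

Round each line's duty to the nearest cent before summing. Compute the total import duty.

Line 1 (7742.53.56, Talica, 1,244 units, £129,836.28):
Base rate for 7742.53.56 is 13% + £2.80/unit.
Origin Talica qualifies under the Fenesta–Talica agreement and 7742.53.56 is covered: preferential rate Free applies instead.
Duty = £129,836.28 × 0% = £0.00.
Line 2 (6981.56.69, Talica, 832 units, £161,799.04):
Base rate for 6981.56.69 is 16% + £1.15/unit.
Origin Talica qualifies under the Fenesta–Talica agreement and 6981.56.69 is covered: preferential rate 14% applies instead.
The additional-duty order on 6981.56.69 targets Durena, not Talica; it does not apply.
Duty = £161,799.04 × 14% = £22,651.87.
Total = £0.00 + £22,651.87 = £22,651.87.

£22,651.87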